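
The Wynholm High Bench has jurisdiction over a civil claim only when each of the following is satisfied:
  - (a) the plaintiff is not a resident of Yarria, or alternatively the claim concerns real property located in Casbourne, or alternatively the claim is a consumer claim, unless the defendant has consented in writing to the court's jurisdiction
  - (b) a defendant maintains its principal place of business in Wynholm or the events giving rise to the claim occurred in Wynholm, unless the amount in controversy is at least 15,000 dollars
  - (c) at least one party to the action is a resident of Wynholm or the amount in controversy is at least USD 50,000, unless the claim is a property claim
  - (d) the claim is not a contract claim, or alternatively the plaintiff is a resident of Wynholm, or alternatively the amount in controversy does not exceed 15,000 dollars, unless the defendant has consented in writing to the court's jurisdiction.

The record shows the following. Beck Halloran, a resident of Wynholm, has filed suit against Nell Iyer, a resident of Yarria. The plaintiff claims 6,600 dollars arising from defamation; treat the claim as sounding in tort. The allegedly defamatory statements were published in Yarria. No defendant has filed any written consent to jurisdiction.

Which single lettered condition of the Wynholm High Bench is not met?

The Wynholm High Bench:
  (a) The plaintiff resides in Wynholm, which is not Yarria, so one alternative holds. Met.
  (b) No defendant is a corporation; the operative events occurred in Yarria, not Wynholm — every alternative fails. The proviso offers no rescue either, since the amount in controversy is $6,600, below the $15,000 floor. Not satisfied.
  (c) Beck Halloran resides in Wynholm — that alternative is enough. Satisfied.
  (d) The claim is a tort claim, not a contract claim — that alternative is enough. Satisfied.
Only condition (b) fails.

(b)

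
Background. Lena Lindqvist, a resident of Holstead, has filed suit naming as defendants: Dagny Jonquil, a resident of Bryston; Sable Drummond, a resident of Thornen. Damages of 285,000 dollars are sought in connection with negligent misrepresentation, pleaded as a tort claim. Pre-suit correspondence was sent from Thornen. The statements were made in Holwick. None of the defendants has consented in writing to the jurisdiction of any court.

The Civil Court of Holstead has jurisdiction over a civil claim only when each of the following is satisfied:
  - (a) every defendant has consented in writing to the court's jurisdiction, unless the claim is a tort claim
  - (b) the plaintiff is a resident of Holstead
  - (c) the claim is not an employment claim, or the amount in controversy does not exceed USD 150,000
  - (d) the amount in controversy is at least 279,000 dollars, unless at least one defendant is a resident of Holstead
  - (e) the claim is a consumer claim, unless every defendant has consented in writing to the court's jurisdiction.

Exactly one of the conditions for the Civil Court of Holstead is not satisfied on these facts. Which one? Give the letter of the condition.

The Civil Court of Holstead:
  (a) No such written consent has been filed. However, the claim is a tort claim, so the 'unless' proviso supplies this condition. Satisfied.
  (b) The plaintiff resides in Holstead. Condition met.
  (c) The claim is a tort claim, not an employment claim — that alternative is enough. Satisfied.
  (d) The amount in controversy is $285,000, which meets the USD 279,000 floor. Condition met.
  (e) The claim is a tort claim, not a consumer claim. And no such written consent has been filed, so the proviso does not save it. Not satisfied.
Only condition (e) fails.

(e)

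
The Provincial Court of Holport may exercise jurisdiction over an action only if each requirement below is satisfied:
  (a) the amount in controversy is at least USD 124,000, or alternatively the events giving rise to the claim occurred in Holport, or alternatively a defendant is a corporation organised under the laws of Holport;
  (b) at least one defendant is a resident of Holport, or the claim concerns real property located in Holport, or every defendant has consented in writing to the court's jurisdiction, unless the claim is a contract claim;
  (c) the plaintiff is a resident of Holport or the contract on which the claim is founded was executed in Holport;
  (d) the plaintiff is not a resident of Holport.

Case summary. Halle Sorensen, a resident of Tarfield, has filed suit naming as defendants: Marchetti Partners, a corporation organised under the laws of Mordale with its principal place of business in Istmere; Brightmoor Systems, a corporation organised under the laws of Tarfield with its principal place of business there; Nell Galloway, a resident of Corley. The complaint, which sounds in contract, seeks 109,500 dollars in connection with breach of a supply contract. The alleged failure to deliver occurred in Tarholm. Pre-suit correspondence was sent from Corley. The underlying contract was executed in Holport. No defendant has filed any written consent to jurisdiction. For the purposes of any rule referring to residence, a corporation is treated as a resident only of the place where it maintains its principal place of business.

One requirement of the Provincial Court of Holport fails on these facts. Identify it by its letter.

The Provincial Court of Holport:
  (a) The amount in controversy is USD 109,500, below the $124,000 floor; the operative events occurred in Tarholm, not Holport; the corporate defendant(s) are organised in Mordale, Tarfield, not Holport — no alternative holds. Not met.
  (b) No defendant resides in Holport (they reside in Istmere, Tarfield, Corley); the claim does not concern real property; no such written consent has been filed — none of the alternatives is met. But the claim is a contract claim, and the 'unless' clause therefore excuses the requirement. Met.
  (c) The contract was executed in Holport, which satisfies one of the alternatives. Met.
  (d) The plaintiff resides in Tarfield, which is not Holport. Satisfied.
Only condition (a) fails.

(a)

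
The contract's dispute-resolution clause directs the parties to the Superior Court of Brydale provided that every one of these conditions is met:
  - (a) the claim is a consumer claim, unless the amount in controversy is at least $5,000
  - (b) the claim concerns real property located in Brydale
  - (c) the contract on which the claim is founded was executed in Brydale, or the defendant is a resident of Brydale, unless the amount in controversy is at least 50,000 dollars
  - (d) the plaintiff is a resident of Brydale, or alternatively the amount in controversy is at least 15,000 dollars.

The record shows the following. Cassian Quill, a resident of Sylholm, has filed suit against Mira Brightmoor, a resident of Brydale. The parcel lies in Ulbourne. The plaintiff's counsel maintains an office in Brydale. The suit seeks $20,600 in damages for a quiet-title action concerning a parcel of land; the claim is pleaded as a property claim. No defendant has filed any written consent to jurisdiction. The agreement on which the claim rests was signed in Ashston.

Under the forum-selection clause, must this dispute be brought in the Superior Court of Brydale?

The Superior Court of Brydale:
  (a) The claim is a property claim, not a consumer claim. But the amount in controversy is USD 20,600, which meets the USD 5,000 floor, and the 'unless' clause therefore excuses the requirement. Satisfied.
  (b) The property lies in Ulbourne, not Brydale. Fails.
  (c) The defendant resides in Brydale, which satisfies one of the alternatives. Condition met.
  (d) The amount in controversy is 20,600 dollars, which meets the $15,000 floor, so one alternative holds. Met.
  → The clause does not apply.

No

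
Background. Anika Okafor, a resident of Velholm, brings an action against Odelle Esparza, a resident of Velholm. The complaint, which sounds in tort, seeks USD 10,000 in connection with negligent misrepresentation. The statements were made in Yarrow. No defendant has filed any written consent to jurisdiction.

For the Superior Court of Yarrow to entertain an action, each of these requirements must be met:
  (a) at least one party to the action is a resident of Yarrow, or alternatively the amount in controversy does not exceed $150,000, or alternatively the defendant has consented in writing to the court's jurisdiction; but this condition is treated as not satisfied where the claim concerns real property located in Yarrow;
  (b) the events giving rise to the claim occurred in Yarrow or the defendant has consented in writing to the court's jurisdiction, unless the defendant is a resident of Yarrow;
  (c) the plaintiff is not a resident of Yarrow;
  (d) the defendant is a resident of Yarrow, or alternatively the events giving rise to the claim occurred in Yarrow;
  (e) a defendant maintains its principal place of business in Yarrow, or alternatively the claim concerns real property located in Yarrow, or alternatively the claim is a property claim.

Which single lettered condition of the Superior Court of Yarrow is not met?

(e)

The Superior Court of Yarrow:
  (a) The amount in controversy is USD 10,000, within the $150,000 ceiling, so this disjunct is met. And the carve-out is inapplicable — the claim does not concern real property. Satisfied.
  (b) The operative events occurred in Yarrow, which satisfies one of the alternatives. Met.
  (c) The plaintiff resides in Velholm, which is not Yarrow. Condition met.
  (d) The operative events occurred in Yarrow — that alternative is enough. Satisfied.
  (e) No defendant is a corporation; the claim does not concern real property; the claim is a tort claim, not a property claim — none of the alternatives is met. Not satisfied.
Only condition (e) fails.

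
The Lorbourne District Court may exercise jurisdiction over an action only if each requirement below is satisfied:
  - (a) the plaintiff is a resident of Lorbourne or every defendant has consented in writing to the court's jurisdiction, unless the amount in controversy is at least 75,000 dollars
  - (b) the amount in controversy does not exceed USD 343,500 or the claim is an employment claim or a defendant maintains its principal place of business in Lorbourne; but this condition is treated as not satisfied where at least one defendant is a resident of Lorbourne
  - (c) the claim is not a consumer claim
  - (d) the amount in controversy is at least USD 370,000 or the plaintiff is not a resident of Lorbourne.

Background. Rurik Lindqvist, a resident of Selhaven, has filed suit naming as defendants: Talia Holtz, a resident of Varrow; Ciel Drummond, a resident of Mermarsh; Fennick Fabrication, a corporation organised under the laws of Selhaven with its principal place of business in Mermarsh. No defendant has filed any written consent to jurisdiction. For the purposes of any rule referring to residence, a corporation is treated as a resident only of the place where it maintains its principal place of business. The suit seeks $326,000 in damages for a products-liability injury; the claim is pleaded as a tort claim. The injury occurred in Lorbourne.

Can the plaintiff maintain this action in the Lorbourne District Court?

The Lorbourne District Court:
  (a) The plaintiff resides in Selhaven, not Lorbourne; no such written consent has been filed — no alternative holds. But the amount in controversy is 326,000 dollars, which meets the $75,000 floor, and the 'unless' clause therefore excuses the requirement. Met.
  (b) The amount in controversy is USD 326,000, within the 343,500 dollars ceiling, which satisfies one of the alternatives. The carve-out does not apply: no defendant resides in Lorbourne (they reside in Varrow, Mermarsh, Mermarsh). Satisfied.
  (c) The claim is a tort claim, not a consumer claim. Condition met.
  (d) The plaintiff resides in Selhaven, which is not Lorbourne, which satisfies one of the alternatives. Condition met.
  → Every requirement is satisfied — jurisdiction.

Yes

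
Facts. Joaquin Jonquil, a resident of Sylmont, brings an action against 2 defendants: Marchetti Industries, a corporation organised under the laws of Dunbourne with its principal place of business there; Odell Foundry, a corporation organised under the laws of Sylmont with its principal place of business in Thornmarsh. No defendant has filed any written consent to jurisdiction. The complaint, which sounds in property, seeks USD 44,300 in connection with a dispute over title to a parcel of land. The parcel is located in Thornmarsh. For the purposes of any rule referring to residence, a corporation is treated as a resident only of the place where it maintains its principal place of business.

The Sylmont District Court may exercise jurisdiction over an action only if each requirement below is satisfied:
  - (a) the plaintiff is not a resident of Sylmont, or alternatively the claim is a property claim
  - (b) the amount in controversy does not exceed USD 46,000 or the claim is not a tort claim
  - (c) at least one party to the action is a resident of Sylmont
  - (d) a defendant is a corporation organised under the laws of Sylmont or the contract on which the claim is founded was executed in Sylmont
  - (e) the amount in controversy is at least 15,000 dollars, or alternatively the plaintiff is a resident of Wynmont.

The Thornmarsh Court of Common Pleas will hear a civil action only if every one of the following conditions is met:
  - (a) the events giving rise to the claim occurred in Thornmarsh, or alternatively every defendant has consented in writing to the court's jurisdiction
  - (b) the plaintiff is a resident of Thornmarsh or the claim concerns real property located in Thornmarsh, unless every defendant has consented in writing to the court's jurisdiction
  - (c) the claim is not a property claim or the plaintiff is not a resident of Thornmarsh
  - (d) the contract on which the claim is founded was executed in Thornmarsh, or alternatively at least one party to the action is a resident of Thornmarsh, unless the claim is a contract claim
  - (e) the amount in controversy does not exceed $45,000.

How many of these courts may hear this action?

2

The Sylmont District Court:
  (a) The claim is a property claim, so this disjunct is met. Condition met.
  (b) The amount in controversy is USD 44,300, within the 46,000 dollars ceiling, so this disjunct is met. Met.
  (c) Joaquin Jonquil resides in Sylmont. Condition met.
  (d) Odell Foundry is organised under the laws of Sylmont, so one alternative holds. Satisfied.
  (e) The amount in controversy is 44,300 dollars, which meets the $15,000 floor — that alternative is enough. Met.
  → All conditions met; jurisdiction exists.
The Thornmarsh Court of Common Pleas:
  (a) The operative events occurred in Thornmarsh, so this disjunct is met. Condition met.
  (b) The property lies in Thornmarsh, so this disjunct is met. Met.
  (c) The plaintiff resides in Sylmont, which is not Thornmarsh, so one alternative holds. Condition met.
  (d) Odell Foundry resides in Thornmarsh, so this disjunct is met. Satisfied.
  (e) The amount in controversy is USD 44,300, within the $45,000 ceiling. Condition met.
  → Jurisdiction lies.
Courts with jurisdiction: the Sylmont District Court, the Thornmarsh Court of Common Pleas — 2 in total.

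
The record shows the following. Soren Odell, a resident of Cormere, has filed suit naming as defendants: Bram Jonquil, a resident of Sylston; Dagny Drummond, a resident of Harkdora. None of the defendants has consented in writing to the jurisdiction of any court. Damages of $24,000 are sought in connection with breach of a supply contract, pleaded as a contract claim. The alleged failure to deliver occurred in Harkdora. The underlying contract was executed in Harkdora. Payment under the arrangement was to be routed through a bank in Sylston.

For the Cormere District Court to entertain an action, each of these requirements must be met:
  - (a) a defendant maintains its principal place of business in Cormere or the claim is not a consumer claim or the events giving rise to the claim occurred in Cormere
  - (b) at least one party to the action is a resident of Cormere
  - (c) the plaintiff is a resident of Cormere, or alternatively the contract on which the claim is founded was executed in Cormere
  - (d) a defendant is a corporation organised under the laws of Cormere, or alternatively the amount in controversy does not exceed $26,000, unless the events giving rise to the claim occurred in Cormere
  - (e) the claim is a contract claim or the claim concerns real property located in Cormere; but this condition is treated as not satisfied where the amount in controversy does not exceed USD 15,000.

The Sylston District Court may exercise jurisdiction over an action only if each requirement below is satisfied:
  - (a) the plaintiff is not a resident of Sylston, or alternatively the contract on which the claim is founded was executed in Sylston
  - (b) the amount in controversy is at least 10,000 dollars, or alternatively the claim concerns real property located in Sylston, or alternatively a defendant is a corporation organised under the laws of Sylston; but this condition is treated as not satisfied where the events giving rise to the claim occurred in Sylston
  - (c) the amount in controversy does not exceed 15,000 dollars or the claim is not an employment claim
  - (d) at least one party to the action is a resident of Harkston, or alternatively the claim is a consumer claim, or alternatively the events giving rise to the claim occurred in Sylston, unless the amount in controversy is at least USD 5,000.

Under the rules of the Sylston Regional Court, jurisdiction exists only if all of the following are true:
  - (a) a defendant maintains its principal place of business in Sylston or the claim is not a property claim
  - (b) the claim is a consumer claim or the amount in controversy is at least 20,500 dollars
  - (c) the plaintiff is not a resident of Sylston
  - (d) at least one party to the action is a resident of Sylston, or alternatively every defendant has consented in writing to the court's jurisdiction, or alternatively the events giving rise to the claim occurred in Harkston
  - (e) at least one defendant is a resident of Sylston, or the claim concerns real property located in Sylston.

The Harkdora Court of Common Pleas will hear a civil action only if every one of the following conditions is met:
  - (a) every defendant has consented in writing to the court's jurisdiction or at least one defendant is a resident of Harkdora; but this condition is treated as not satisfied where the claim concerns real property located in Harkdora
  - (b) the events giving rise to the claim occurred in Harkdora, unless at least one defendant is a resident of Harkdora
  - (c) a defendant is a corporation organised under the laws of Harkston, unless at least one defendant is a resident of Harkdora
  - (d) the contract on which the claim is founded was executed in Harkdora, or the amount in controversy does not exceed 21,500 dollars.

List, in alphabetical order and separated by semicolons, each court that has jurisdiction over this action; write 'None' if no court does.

the Cormere District Court; the Harkdora Court of Common Pleas; the Sylston District Court; the Sylston Regional Court

The Cormere District Court:
  (a) The claim is a contract claim, not a consumer claim, so one alternative holds. Satisfied.
  (b) Soren Odell resides in Cormere. Condition met.
  (c) The plaintiff resides in Cormere — that alternative is enough. Satisfied.
  (d) The amount in controversy is 24,000 dollars, within the USD 26,000 ceiling, so this disjunct is met. Met.
  (e) The claim is a contract claim, so one alternative holds. The exception is not triggered, since the amount in controversy is $24,000, above the $15,000 ceiling. Satisfied.
  → Every requirement is satisfied — jurisdiction.
The Sylston District Court:
  (a) The plaintiff resides in Cormere, which is not Sylston, so this disjunct is met. Condition met.
  (b) The amount in controversy is 24,000 dollars, which meets the USD 10,000 floor, which satisfies one of the alternatives. And the carve-out is inapplicable — the operative events occurred in Harkdora, not Sylston. Condition met.
  (c) The claim is a contract claim, not an employment claim, which satisfies one of the alternatives. Met.
  (d) No party resides in Harkston; the claim is a contract claim, not a consumer claim; the operative events occurred in Harkdora, not Sylston — none of the alternatives is met. But the amount in controversy is $24,000, which meets the 5,000 dollars floor, and the 'unless' clause therefore excuses the requirement. Condition met.
  → The court has jurisdiction.
The Sylston Regional Court:
  (a) The claim is a contract claim, not a property claim — that alternative is enough. Condition met.
  (b) The amount in controversy is USD 24,000, which meets the $20,500 floor, so one alternative holds. Condition met.
  (c) The plaintiff resides in Cormere, which is not Sylston. Met.
  (d) Bram Jonquil resides in Sylston — that alternative is enough. Condition met.
  (e) Bram Jonquil resides in Sylston, so this disjunct is met. Met.
  → All conditions met; jurisdiction exists.
The Harkdora Court of Common Pleas:
  (a) Dagny Drummond resides in Harkdora, so one alternative holds. The carve-out does not apply: the claim does not concern real property. Met.
  (b) The operative events occurred in Harkdora. Condition met.
  (c) No defendant is a corporation. The proviso rescues it, though: Dagny Drummond resides in Harkdora. Condition met.
  (d) The contract was executed in Harkdora — that alternative is enough. Satisfied.
  → Every requirement is satisfied — jurisdiction.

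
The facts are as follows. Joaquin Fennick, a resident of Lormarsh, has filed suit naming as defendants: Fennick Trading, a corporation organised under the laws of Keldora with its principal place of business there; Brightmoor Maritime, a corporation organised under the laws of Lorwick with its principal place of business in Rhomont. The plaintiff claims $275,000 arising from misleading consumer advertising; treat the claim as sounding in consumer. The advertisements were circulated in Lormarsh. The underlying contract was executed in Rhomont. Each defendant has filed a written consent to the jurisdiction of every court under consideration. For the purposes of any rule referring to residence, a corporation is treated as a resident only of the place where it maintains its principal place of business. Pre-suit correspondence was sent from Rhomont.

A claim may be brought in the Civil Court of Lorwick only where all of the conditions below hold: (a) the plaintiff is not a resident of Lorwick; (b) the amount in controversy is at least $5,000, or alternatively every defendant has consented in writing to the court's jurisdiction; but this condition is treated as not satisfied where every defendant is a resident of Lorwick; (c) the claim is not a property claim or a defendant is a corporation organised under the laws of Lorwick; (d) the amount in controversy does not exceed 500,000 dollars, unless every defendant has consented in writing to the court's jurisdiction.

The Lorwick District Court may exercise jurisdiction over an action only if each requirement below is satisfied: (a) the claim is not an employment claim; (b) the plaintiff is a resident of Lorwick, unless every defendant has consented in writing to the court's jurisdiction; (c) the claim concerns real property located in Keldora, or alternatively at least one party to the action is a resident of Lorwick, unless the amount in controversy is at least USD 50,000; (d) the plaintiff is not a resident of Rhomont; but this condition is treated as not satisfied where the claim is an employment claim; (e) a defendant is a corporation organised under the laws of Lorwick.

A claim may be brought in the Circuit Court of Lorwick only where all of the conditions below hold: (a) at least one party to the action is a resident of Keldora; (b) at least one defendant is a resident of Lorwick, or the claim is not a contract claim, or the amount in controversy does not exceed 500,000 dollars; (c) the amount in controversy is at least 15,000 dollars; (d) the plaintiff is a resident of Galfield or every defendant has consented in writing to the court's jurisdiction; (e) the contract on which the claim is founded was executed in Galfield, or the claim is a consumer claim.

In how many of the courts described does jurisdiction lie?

The Civil Court of Lorwick:
  (a) The plaintiff resides in Lormarsh, which is not Lorwick. Condition met.
  (b) The amount in controversy is $275,000, which meets the $5,000 floor, so this disjunct is met. And the carve-out is inapplicable — the defendants reside as follows — Fennick Trading in Keldora, Brightmoor Maritime in Rhomont — not all in Lorwick. Met.
  (c) The claim is a consumer claim, not a property claim, so this disjunct is met. Met.
  (d) The amount in controversy is $275,000, within the $500,000 ceiling. Met.
  → Every requirement is satisfied — jurisdiction.
The Lorwick District Court:
  (a) The claim is a consumer claim, not an employment claim. Satisfied.
  (b) The plaintiff resides in Lormarsh, not Lorwick. However, every defendant has filed written consent, so the 'unless' proviso supplies this condition. Condition met.
  (c) The claim does not concern real property; no party resides in Lorwick — every alternative fails. But the amount in controversy is USD 275,000, which meets the USD 50,000 floor, and the 'unless' clause therefore excuses the requirement. Satisfied.
  (d) The plaintiff resides in Lormarsh, which is not Rhomont. And the carve-out is inapplicable — the claim is a consumer claim, not an employment claim. Satisfied.
  (e) Brightmoor Maritime is organised under the laws of Lorwick. Condition met.
  → Jurisdiction lies.
The Circuit Court of Lorwick:
  (a) Fennick Trading resides in Keldora. Condition met.
  (b) The claim is a consumer claim, not a contract claim, so this disjunct is met. Satisfied.
  (c) The amount in controversy is 275,000 dollars, which meets the USD 15,000 floor. Satisfied.
  (d) Every defendant has filed written consent, which satisfies one of the alternatives. Met.
  (e) The claim is a consumer claim — that alternative is enough. Condition met.
  → Every requirement is satisfied — jurisdiction.
Courts with jurisdiction: the Civil Court of Lorwick, the Lorwick District Court, the Circuit Court of Lorwick — 3 in total.

3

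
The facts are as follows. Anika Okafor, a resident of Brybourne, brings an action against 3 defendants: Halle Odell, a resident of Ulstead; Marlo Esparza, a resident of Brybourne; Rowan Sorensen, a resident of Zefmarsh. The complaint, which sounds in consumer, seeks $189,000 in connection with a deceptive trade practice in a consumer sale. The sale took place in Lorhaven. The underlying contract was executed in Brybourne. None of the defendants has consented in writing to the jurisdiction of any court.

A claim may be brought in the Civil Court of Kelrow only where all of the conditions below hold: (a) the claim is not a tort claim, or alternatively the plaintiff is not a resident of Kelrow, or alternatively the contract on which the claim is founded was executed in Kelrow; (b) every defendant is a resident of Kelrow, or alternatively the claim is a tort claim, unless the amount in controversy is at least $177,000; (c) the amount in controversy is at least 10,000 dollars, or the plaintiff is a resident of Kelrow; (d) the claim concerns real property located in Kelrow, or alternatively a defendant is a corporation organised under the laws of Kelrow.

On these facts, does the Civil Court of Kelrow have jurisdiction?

No

The Civil Court of Kelrow:
  (a) The claim is a consumer claim, not a tort claim, so one alternative holds. Satisfied.
  (b) The defendants reside as follows — Halle Odell in Ulstead, Marlo Esparza in Brybourne, Rowan Sorensen in Zefmarsh — not all in Kelrow; the claim is a consumer claim, not a tort claim — every alternative fails. The proviso rescues it, though: the amount in controversy is 189,000 dollars, which meets the USD 177,000 floor. Satisfied.
  (c) The amount in controversy is USD 189,000, which meets the USD 10,000 floor, so one alternative holds. Met.
  (d) The claim does not concern real property; no defendant is a corporation — no alternative holds. Condition not met.
  → At least one condition fails; no jurisdiction.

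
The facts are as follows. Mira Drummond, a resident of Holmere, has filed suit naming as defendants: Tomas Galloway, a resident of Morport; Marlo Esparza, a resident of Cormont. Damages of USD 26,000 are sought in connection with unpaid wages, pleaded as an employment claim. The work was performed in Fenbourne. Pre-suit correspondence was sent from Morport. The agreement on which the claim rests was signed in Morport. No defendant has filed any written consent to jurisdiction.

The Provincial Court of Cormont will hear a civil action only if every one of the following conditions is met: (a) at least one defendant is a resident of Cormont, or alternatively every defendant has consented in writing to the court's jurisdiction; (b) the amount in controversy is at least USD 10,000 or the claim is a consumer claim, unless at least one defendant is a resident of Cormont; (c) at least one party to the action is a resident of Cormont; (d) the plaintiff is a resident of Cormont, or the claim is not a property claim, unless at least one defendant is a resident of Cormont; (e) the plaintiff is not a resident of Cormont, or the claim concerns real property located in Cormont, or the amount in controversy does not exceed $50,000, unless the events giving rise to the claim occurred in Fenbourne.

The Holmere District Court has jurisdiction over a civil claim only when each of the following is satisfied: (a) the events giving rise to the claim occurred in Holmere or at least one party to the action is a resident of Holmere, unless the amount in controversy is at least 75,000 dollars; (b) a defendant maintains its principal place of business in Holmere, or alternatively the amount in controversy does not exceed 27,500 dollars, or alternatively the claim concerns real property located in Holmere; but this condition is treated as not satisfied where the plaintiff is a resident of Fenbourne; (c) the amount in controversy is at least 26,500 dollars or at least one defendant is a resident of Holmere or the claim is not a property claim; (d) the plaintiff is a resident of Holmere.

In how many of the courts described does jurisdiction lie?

The Provincial Court of Cormont:
  (a) Marlo Esparza resides in Cormont, so one alternative holds. Satisfied.
  (b) The amount in controversy is 26,000 dollars, which meets the $10,000 floor — that alternative is enough. Met.
  (c) Marlo Esparza resides in Cormont. Satisfied.
  (d) The claim is an employment claim, not a property claim, so this disjunct is met. Met.
  (e) The plaintiff resides in Holmere, which is not Cormont, so one alternative holds. Met.
  → All conditions met; jurisdiction exists.
The Holmere District Court:
  (a) Mira Drummond resides in Holmere, so one alternative holds. Condition met.
  (b) The amount in controversy is 26,000 dollars, within the USD 27,500 ceiling, so this disjunct is met. The exception is not triggered, since the plaintiff resides in Holmere, not Fenbourne. Condition met.
  (c) The claim is an employment claim, not a property claim — that alternative is enough. Satisfied.
  (d) The plaintiff resides in Holmere. Satisfied.
  → The court has jurisdiction.
Courts with jurisdiction: the Provincial Court of Cormont, the Holmere District Court — 2 in total.

2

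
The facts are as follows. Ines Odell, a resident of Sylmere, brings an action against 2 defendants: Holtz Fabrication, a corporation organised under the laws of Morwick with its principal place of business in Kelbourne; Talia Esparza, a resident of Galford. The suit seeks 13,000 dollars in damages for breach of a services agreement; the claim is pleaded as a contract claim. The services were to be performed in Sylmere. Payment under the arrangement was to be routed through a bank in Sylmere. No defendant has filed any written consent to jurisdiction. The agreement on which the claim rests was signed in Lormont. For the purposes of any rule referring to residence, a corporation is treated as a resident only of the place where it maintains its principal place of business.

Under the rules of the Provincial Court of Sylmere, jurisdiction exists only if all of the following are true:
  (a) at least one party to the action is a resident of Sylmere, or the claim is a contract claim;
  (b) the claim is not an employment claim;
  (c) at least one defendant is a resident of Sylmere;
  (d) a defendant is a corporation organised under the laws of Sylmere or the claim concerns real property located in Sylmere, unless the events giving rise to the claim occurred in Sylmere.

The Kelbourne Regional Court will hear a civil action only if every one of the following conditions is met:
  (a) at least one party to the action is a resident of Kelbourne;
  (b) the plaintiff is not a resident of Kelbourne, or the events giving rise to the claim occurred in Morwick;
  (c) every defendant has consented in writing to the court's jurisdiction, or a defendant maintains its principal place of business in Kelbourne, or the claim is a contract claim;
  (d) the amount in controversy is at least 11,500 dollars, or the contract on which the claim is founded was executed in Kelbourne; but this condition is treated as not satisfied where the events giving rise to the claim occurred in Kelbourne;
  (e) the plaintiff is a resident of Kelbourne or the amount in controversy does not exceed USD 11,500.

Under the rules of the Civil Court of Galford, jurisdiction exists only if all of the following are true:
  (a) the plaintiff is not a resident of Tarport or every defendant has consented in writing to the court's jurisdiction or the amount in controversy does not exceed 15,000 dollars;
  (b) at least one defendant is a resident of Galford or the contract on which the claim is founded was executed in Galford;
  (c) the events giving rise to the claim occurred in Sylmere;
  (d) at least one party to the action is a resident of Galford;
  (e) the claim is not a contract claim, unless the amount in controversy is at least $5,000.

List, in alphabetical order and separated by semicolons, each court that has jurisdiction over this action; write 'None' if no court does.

the Civil Court of Galford

The Provincial Court of Sylmere:
  (a) Ines Odell resides in Sylmere, which satisfies one of the alternatives. Condition met.
  (b) The claim is a contract claim, not an employment claim. Met.
  (c) No defendant resides in Sylmere (they reside in Kelbourne, Galford). Not met.
  (d) The corporate defendant(s) are organised in Morwick, not Sylmere; the claim does not concern real property — every alternative fails. However, the operative events occurred in Sylmere, so the 'unless' proviso supplies this condition. Met.
  → Not every requirement is met — no jurisdiction.
The Kelbourne Regional Court:
  (a) Holtz Fabrication resides in Kelbourne. Satisfied.
  (b) The plaintiff resides in Sylmere, which is not Kelbourne — that alternative is enough. Met.
  (c) Holtz Fabrication has its principal place of business in Kelbourne, so this disjunct is met. Condition met.
  (d) The amount in controversy is USD 13,000, which meets the $11,500 floor, so one alternative holds. And the carve-out is inapplicable — the operative events occurred in Sylmere, not Kelbourne. Condition met.
  (e) The plaintiff resides in Sylmere, not Kelbourne; the amount in controversy is $13,000, above the $11,500 ceiling — none of the alternatives is met. Condition not met.
  → Not every requirement is met — no jurisdiction.
The Civil Court of Galford:
  (a) The plaintiff resides in Sylmere, which is not Tarport, so this disjunct is met. Satisfied.
  (b) Talia Esparza resides in Galford, which satisfies one of the alternatives. Met.
  (c) The operative events occurred in Sylmere. Met.
  (d) Talia Esparza resides in Galford. Satisfied.
  (e) The claim is a contract claim. But the amount in controversy is $13,000, which meets the 5,000 dollars floor, and the 'unless' clause therefore excuses the requirement. Met.
  → Jurisdiction lies.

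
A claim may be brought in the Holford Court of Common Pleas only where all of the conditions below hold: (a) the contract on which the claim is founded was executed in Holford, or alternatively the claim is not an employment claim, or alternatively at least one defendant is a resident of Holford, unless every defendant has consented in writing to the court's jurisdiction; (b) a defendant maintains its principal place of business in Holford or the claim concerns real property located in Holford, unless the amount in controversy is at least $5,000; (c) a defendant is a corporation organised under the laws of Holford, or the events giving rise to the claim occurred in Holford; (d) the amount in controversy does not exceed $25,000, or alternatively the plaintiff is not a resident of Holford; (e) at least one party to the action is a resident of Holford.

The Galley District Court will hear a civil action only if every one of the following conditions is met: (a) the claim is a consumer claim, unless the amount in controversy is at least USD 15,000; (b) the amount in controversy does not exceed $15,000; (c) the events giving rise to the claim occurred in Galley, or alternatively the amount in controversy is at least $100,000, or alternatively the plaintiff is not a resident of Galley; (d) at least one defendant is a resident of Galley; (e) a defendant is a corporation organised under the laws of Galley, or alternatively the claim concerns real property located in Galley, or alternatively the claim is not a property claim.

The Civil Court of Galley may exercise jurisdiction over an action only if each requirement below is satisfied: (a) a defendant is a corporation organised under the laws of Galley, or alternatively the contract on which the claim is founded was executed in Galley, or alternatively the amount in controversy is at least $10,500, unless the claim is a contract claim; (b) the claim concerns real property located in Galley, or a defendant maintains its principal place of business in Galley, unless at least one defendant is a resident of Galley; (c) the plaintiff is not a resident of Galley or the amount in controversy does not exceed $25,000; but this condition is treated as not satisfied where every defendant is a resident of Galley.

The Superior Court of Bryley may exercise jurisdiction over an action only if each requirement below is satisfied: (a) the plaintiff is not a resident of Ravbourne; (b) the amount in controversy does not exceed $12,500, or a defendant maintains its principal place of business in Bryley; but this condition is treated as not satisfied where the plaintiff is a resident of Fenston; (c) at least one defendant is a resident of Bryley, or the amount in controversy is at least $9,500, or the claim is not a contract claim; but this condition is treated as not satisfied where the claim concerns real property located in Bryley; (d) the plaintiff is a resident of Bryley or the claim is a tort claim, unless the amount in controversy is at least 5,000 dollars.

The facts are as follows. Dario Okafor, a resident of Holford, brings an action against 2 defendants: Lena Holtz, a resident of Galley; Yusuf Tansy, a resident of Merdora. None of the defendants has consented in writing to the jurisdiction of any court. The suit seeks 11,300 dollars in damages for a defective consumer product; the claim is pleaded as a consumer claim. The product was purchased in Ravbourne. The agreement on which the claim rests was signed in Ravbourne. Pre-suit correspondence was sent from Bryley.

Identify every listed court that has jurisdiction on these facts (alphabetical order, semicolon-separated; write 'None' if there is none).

The Holford Court of Common Pleas:
  (a) The claim is a consumer claim, not an employment claim — that alternative is enough. Condition met.
  (b) No defendant is a corporation; the claim does not concern real property — every alternative fails. The proviso rescues it, though: the amount in controversy is USD 11,300, which meets the 5,000 dollars floor. Met.
  (c) No defendant is a corporation; the operative events occurred in Ravbourne, not Holford — none of the alternatives is met. Not satisfied.
  (d) The amount in controversy is $11,300, within the 25,000 dollars ceiling, so one alternative holds. Condition met.
  (e) Dario Okafor resides in Holford. Condition met.
  → The court lacks jurisdiction.
The Galley District Court:
  (a) The claim is a consumer claim. Satisfied.
  (b) The amount in controversy is $11,300, within the 15,000 dollars ceiling. Met.
  (c) The plaintiff resides in Holford, which is not Galley, so one alternative holds. Condition met.
  (d) Lena Holtz resides in Galley. Met.
  (e) The claim is a consumer claim, not a property claim, which satisfies one of the alternatives. Met.
  → Jurisdiction lies.
The Civil Court of Galley:
  (a) The amount in controversy is USD 11,300, which meets the USD 10,500 floor, so one alternative holds. Satisfied.
  (b) The claim does not concern real property; no defendant is a corporation — every alternative fails. The proviso rescues it, though: Lena Holtz resides in Galley. Condition met.
  (c) The plaintiff resides in Holford, which is not Galley, which satisfies one of the alternatives. The exception is not triggered, since the defendants reside as follows — Lena Holtz in Galley, Yusuf Tansy in Merdora — not all in Galley. Met.
  → Every requirement is satisfied — jurisdiction.
The Superior Court of Bryley:
  (a) The plaintiff resides in Holford, which is not Ravbourne. Condition met.
  (b) The amount in controversy is $11,300, within the USD 12,500 ceiling, so one alternative holds. And the carve-out is inapplicable — the plaintiff resides in Holford, not Fenston. Satisfied.
  (c) The amount in controversy is 11,300 dollars, which meets the $9,500 floor, which satisfies one of the alternatives. And the carve-out is inapplicable — the claim does not concern real property. Satisfied.
  (d) The plaintiff resides in Holford, not Bryley; the claim is a consumer claim, not a tort claim — none of the alternatives is met. The proviso rescues it, though: the amount in controversy is USD 11,300, which meets the 5,000 dollars floor. Satisfied.
  → Jurisdiction lies.

the Civil Court of Galley; the Galley District Court; the Superior Court of Bryley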